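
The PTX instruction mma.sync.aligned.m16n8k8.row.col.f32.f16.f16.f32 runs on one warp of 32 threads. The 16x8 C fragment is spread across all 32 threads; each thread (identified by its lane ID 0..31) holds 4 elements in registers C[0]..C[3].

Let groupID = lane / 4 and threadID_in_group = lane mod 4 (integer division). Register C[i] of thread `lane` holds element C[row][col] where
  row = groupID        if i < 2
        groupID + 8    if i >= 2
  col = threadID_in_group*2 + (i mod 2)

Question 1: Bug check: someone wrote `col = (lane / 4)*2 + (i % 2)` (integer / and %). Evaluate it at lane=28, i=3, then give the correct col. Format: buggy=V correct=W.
`(lane / 4)*2 + (i % 2)`[28,3]=>15
lane 28=>28/4=7, 28 mod 4=0
i=3  r:7+8=>15  c:2·0+1=>1
col: 15 vs 1

buggy=15 correct=1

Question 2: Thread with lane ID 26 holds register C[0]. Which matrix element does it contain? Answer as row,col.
26: g=6,t=2
[0] (6+0,2*2+0) = (6,4)

6,4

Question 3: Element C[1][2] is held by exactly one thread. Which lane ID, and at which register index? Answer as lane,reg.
5,0

r: 1->gid=1,r8=0  c: 2->tid=1,i&1=0
L=1*4+1=5  i=0*2+0=0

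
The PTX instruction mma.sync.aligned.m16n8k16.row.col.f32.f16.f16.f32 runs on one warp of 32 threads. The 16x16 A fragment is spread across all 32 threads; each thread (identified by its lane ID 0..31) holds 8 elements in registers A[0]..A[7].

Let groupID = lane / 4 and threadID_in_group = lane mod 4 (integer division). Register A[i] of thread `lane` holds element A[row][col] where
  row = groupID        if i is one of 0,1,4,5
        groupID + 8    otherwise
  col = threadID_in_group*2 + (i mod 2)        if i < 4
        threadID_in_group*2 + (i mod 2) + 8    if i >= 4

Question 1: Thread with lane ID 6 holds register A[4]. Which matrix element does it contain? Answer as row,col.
lane 6: g=1 (6/4), t=2 (6%4)
i=4: r=1+0=1, c=2*2+0+8=12

1,12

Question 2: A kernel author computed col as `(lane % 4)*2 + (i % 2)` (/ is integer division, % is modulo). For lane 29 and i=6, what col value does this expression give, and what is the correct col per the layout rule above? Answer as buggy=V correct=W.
`(lane % 4)*2 + (i % 2)`[29,6]→2
L=29→G=29>>2=7, T=29&3=1
[6]→row 7+8=15  col 1·2+0+8=10
col: 2 vs 10

buggy=2 correct=10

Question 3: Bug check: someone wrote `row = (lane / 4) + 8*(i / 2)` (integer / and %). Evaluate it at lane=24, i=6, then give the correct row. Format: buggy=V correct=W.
`(lane / 4) + 8*(i / 2)`[24,6]=>30
L=24=>grp=24>>2=6, tig=24&3=0
[6]=>row 6+8=14  col 0·2+0+8=8
row: 30 vs 14

buggy=30 correct=14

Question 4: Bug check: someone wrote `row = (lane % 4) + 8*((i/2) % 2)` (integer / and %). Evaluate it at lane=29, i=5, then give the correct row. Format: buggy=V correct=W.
`(lane % 4) + 8*((i/2) % 2)`[29,5]→1
lane 29→29/4=7, 29 mod 4=1
i=5  r:7+0→7  c:2·1+1+8→11
row: 1 vs 7

buggy=1 correct=7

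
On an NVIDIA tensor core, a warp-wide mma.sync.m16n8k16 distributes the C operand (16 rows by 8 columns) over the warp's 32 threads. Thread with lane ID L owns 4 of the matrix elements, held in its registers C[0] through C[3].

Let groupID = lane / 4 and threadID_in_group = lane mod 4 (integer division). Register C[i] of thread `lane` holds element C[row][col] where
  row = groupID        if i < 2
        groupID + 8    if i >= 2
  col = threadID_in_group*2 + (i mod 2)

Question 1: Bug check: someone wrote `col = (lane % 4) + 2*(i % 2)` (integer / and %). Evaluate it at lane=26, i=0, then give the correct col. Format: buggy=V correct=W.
buggy=2 correct=4

`(lane % 4) + 2*(i % 2)`[26,0]->2
L=26->g=26>>2=6, t=26&3=2
[0]->row 6+0=6  col 2·2+0=4
col: 2 vs 4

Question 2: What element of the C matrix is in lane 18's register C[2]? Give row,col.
lane 18⇒18/4=4, 18 mod 4=2
i=2  r:4+8⇒12  c:2·2+0⇒4

12,4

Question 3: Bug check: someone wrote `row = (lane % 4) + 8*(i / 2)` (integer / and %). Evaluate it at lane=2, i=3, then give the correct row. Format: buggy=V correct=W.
`(lane % 4) + 8*(i / 2)`[2,3]=>10
lane 2: grp=0 (2/4), tig=2 (2%4)
i=3: r=0+8=8, c=2*2+1=5
row: 10 vs 8

buggy=10 correct=8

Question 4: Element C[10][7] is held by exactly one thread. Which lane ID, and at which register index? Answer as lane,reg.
11,3

r=10->g=2,rb=1  c=7->t=3,b0=1
L=2*4+3=11  i=1*2+1=3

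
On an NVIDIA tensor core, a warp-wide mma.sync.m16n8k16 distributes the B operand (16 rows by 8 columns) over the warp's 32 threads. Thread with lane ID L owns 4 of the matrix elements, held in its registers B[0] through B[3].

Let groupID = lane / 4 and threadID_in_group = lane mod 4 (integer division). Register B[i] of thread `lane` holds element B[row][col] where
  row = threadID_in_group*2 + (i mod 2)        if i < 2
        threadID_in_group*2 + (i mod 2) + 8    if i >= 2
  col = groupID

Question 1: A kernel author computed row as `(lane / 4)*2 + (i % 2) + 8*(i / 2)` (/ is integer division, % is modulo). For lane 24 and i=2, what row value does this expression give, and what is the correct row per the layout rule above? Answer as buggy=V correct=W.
buggy=20 correct=8

`(lane / 4)*2 + (i % 2) + 8*(i / 2)`[24,2]->20
lane 24->24/4=6, 24 mod 4=0
i=2  r:2·0+0+8->8  c:6
row: 20 vs 8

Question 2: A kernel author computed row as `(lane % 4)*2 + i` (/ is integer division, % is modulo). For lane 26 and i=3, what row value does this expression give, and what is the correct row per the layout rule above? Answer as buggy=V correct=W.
buggy=7 correct=13

`(lane % 4)*2 + i`[26,3]⇒7
L=26⇒gr=26>>2=6, th=26&3=2
[3]⇒row 2·2+1+8=13  col gr=6
row: 7 vs 13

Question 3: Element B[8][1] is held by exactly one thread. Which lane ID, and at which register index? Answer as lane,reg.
4,2

c=1→G=1  r=8→rhi=1,T=0,p=0
L=1*4+0=4  i=1*2+0=2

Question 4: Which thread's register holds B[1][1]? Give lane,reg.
4,1

c:1=>grp=1  r:1=>rB=0,tig=0,lo=1
L=1*4+0=4  i=0*2+1=1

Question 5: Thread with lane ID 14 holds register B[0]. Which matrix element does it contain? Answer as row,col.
4,3

14: grp=3,tig=2
[0] (2*2+0+0,3) = (4,3)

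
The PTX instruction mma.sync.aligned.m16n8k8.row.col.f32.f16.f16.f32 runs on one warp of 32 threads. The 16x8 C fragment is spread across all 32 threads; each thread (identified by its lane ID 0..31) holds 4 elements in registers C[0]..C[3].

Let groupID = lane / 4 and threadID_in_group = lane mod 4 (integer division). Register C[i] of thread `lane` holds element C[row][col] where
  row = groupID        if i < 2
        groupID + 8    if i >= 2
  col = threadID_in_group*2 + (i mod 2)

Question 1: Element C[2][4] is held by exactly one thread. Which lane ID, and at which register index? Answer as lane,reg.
10,0

r: 2->gid=2,r8=0  c: 4->tid=2,i&1=0
L=2*4+2=10  i=0*2+0=0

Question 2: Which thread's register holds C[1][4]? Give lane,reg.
r: 1->gid=1,r8=0  c: 4->tid=2,i&1=0
L=1*4+2=6  i=0*2+0=0

6,0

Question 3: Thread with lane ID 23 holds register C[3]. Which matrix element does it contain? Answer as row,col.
23: g=5,t=3
[3] (5+8,3*2+1) = (13,7)

13,7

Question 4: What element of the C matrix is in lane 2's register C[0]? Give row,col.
0,4

lane 2=>2/4=0, 2 mod 4=2
i=0  r:0+0=>0  c:2·2+0=>4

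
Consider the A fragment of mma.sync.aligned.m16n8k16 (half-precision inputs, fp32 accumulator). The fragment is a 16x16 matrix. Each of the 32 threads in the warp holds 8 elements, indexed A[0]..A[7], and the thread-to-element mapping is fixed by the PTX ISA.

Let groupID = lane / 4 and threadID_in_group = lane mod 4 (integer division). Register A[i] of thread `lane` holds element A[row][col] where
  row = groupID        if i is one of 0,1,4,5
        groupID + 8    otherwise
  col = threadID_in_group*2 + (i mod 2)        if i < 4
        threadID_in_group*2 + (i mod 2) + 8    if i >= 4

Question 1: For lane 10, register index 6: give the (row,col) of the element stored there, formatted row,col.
10,12

L=10->gid=10>>2=2, tid=10&3=2
[6]->row 2+8=10  col 2·2+0+8=12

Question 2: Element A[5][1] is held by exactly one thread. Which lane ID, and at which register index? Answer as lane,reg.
r:5=>grp=5,rB=0  c:1=>cB=0,tig=0,lo=1
L=5*4+0=20  i=0*4+0*2+1=1

20,1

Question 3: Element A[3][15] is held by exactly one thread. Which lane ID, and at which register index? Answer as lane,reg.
15,5

r=3→G=3,rhi=0  c=15→chi=1,T=3,p=1
L=3*4+3=15  i=1*4+0*2+1=5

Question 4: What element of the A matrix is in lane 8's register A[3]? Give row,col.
L=8=>grp=8>>2=2, tig=8&3=0
[3]=>row 2+8=10  col 0·2+1+0=1

10,1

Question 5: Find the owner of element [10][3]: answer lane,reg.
r=10->g=2,rb=1  c=3->cb=0,t=1,b0=1
L=2*4+1=9  i=0*4+1*2+1=3

9,3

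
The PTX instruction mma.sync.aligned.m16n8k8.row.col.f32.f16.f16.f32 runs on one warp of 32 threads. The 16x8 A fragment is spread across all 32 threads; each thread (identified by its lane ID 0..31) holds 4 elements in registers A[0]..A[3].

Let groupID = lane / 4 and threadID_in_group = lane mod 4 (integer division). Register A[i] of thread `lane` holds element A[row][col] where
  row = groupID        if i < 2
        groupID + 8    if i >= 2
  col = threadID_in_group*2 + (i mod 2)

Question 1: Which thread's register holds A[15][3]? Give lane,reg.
r=15⇒gr=7,Rb=1  c=3⇒th=1,odd=1
L=7*4+1=29  i=1*2+1=3

29,3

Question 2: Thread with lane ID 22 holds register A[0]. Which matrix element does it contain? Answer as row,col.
22: gr=5,th=2
[0] (5+0,2*2+0) = (5,4)

5,4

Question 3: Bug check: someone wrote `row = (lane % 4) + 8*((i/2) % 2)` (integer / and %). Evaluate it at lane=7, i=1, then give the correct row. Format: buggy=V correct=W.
`(lane % 4) + 8*((i/2) % 2)`[7,1]=>3
lane 7: grp=1 (7/4), tig=3 (7%4)
i=1: r=1+0=1, c=3*2+1=7
row: 3 vs 1

buggy=3 correct=1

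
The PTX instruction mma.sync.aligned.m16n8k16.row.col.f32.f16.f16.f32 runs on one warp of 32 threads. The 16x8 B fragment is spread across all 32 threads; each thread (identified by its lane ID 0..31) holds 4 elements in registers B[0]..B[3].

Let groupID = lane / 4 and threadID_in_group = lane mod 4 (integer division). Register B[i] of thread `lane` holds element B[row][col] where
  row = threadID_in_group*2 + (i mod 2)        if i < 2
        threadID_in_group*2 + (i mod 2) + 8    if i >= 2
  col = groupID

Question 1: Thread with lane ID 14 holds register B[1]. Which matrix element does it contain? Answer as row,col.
lane 14: G=3 (14/4), T=2 (14%4)
i=1: r=2*2+1+0=5, c=G=3

5,3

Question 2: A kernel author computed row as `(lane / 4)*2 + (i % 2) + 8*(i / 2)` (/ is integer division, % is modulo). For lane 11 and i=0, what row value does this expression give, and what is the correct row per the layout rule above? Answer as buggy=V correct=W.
`(lane / 4)*2 + (i % 2) + 8*(i / 2)`[11,0]->4
11: gid=2,tid=3
[0] (3*2+0+0,2) = (6,2)
row: 4 vs 6

buggy=4 correct=6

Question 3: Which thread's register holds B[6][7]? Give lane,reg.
31,0

c=7⇒gr=7  r=6⇒Rb=0,th=3,odd=0
L=7*4+3=31  i=0*2+0=0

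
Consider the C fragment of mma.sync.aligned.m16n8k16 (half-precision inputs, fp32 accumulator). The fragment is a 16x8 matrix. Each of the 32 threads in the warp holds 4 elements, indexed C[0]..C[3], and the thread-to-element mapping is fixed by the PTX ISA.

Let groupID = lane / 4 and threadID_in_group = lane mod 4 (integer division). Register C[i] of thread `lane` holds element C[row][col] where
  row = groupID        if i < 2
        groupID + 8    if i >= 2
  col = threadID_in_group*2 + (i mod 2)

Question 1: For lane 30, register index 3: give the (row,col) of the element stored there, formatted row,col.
30: G=7,T=2
[3] (7+8,2*2+1) = (15,5)

15,5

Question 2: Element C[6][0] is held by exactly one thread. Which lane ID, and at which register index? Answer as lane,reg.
24,0

r=6→G=6,rhi=0  c=0→T=0,p=0
L=6*4+0=24  i=0*2+0=0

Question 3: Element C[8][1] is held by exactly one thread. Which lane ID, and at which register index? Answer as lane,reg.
0,3

r=8->g=0,rb=1  c=1->t=0,b0=1
L=0*4+0=0  i=1*2+1=3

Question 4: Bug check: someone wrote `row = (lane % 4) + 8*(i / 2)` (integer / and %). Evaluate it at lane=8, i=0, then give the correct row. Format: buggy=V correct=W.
buggy=0 correct=2

`(lane % 4) + 8*(i / 2)`[8,0]⇒0
lane 8⇒8/4=2, 8 mod 4=0
i=0  r:2+0⇒2  c:2·0+0⇒0
row: 0 vs 2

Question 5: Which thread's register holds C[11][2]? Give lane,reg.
r=11->g=3,rb=1  c=2->t=1,b0=0
L=3*4+1=13  i=1*2+0=2

13,2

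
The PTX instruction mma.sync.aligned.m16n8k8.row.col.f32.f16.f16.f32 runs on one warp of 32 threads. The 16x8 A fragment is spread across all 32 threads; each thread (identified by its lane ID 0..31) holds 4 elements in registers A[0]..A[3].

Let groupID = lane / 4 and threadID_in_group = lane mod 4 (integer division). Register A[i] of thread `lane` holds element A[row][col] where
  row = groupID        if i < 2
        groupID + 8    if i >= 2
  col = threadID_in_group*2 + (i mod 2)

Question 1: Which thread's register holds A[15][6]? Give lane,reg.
31,2

r=15→G=7,rhi=1  c=6→T=3,p=0
L=7*4+3=31  i=1*2+0=2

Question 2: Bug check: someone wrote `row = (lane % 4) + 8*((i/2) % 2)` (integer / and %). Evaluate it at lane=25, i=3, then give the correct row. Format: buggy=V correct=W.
buggy=9 correct=14

`(lane % 4) + 8*((i/2) % 2)`[25,3]→9
lane 25→25/4=6, 25 mod 4=1
i=3  r:6+8→14  c:2·1+1→3
row: 9 vs 14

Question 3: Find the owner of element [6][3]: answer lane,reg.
r: 6->gid=6,r8=0  c: 3->tid=1,i&1=1
L=6*4+1=25  i=0*2+1=1

25,1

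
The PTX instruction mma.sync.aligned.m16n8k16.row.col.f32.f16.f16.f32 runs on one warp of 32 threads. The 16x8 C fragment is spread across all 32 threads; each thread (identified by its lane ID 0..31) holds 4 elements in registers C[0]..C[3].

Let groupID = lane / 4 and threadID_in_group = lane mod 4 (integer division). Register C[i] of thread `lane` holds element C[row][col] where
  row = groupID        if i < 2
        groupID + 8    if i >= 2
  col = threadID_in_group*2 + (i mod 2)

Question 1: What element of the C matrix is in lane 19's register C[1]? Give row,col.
lane 19=>19/4=4, 19 mod 4=3
i=1  r:4+0=>4  c:2·3+1=>7

4,7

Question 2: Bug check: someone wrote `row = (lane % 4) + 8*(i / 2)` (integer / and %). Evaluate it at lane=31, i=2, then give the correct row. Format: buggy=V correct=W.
buggy=11 correct=15

`(lane % 4) + 8*(i / 2)`[31,2]⇒11
lane 31: gr=7 (31/4), th=3 (31%4)
i=2: r=7+8=15, c=3*2+0=6
row: 11 vs 15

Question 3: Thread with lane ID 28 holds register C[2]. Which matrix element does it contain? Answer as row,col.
lane 28: gr=7 (28/4), th=0 (28%4)
i=2: r=7+8=15, c=0*2+0=0

15,0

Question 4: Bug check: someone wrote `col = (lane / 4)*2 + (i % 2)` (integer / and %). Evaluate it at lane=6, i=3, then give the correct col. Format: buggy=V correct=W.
`(lane / 4)*2 + (i % 2)`[6,3]⇒3
lane 6⇒6/4=1, 6 mod 4=2
i=3  r:1+8⇒9  c:2·2+1⇒5
col: 3 vs 5

buggy=3 correct=5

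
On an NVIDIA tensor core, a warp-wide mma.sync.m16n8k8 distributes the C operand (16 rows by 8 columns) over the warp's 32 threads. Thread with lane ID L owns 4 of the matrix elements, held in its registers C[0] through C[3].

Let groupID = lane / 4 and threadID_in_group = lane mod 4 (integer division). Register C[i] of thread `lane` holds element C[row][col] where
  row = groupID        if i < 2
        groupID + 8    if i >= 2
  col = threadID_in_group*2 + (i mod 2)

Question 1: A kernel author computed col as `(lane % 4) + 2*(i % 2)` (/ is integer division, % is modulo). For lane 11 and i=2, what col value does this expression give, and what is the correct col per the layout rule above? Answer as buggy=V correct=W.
buggy=3 correct=6

`(lane % 4) + 2*(i % 2)`[11,2]->3
L=11->gid=11>>2=2, tid=11&3=3
[2]->row 2+8=10  col 3·2+0=6
col: 3 vs 6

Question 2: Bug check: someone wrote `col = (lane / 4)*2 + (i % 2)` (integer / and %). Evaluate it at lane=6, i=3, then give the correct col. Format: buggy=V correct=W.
`(lane / 4)*2 + (i % 2)`[6,3]=>3
L=6=>grp=6>>2=1, tig=6&3=2
[3]=>row 1+8=9  col 2·2+1=5
col: 3 vs 5

buggy=3 correct=5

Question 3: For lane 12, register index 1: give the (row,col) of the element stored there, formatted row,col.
lane 12->12/4=3, 12 mod 4=0
i=1  r:3+0->3  c:2·0+1->1

3,1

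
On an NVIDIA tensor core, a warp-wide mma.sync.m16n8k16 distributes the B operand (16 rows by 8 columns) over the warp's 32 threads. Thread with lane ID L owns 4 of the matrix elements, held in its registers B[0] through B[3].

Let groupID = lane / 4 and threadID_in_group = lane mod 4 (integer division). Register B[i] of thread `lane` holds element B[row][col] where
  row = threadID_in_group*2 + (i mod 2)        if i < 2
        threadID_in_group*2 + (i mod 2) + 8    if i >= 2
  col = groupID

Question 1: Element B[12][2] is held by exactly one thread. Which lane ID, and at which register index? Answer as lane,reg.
10,2

c=2->g=2  r=12->rb=1,t=2,b0=0
L=2*4+2=10  i=1*2+0=2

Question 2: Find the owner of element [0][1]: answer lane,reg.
c:1=>grp=1  r:0=>rB=0,tig=0,lo=0
L=1*4+0=4  i=0*2+0=0

4,0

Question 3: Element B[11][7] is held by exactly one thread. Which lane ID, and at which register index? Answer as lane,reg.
29,3

c=7->g=7  r=11->rb=1,t=1,b0=1
L=7*4+1=29  i=1*2+1=3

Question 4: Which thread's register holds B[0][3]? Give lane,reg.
c=3⇒gr=3  r=0⇒Rb=0,th=0,odd=0
L=3*4+0=12  i=0*2+0=0

12,0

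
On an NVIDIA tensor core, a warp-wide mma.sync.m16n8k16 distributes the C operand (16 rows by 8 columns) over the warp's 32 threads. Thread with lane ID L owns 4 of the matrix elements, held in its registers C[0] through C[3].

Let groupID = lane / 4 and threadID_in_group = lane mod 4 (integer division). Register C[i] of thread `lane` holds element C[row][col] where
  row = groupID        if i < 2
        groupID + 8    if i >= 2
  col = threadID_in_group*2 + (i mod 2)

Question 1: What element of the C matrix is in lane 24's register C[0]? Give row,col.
lane 24->24/4=6, 24 mod 4=0
i=0  r:6+0->6  c:2·0+0->0

6,0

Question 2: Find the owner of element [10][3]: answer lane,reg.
9,3

r: 10->gid=2,r8=1  c: 3->tid=1,i&1=1
L=2*4+1=9  i=1*2+1=3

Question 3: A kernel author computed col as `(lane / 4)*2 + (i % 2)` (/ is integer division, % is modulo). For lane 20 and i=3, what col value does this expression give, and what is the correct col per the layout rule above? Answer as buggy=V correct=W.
`(lane / 4)*2 + (i % 2)`[20,3]→11
lane 20→20/4=5, 20 mod 4=0
i=3  r:5+8→13  c:2·0+1→1
col: 11 vs 1

buggy=11 correct=1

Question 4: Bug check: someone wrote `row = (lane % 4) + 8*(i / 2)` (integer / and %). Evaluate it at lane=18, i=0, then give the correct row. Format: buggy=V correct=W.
buggy=2 correct=4

`(lane % 4) + 8*(i / 2)`[18,0]⇒2
lane 18⇒18/4=4, 18 mod 4=2
i=0  r:4+0⇒4  c:2·2+0⇒4
row: 2 vs 4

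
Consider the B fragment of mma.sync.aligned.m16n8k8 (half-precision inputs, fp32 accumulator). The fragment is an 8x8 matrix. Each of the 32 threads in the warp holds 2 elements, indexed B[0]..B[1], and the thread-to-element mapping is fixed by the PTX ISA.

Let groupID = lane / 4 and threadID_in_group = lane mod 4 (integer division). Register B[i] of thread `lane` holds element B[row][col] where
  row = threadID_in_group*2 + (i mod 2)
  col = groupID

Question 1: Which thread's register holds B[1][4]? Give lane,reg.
16,1

c=4->g=4  r=1->t=0,b0=1
L=4*4+0=16  i=1=1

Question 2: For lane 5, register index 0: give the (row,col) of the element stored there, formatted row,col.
L=5⇒gr=5>>2=1, th=5&3=1
[0]⇒row 1·2+0=2  col gr=1

2,1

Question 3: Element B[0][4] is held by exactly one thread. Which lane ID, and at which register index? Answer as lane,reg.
16,0

c=4→G=4  r=0→T=0,p=0
L=4*4+0=16  i=0=0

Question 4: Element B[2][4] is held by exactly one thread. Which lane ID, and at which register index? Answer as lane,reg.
c:4=>grp=4  r:2=>tig=1,lo=0
L=4*4+1=17  i=0=0

17,0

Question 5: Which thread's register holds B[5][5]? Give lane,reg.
c: 5->gid=5  r: 5->tid=2,i&1=1
L=5*4+2=22  i=1=1

22,1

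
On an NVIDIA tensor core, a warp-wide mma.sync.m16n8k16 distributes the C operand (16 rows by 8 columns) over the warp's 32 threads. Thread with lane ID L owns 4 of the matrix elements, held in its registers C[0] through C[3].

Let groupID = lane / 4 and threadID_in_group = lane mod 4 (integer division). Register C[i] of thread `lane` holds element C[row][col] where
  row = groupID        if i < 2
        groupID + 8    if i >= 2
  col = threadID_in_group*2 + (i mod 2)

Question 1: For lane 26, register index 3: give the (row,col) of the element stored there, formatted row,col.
L=26⇒gr=26>>2=6, th=26&3=2
[3]⇒row 6+8=14  col 2·2+1=5

14,5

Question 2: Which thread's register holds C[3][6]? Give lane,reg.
r=3->g=3,rb=0  c=6->t=3,b0=0
L=3*4+3=15  i=0*2+0=0

15,0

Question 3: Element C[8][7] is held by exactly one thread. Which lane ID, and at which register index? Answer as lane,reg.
r=8→G=0,rhi=1  c=7→T=3,p=1
L=0*4+3=3  i=1*2+1=3

3,3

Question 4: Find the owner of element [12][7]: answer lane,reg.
19,3

r=12→G=4,rhi=1  c=7→T=3,p=1
L=4*4+3=19  i=1*2+1=3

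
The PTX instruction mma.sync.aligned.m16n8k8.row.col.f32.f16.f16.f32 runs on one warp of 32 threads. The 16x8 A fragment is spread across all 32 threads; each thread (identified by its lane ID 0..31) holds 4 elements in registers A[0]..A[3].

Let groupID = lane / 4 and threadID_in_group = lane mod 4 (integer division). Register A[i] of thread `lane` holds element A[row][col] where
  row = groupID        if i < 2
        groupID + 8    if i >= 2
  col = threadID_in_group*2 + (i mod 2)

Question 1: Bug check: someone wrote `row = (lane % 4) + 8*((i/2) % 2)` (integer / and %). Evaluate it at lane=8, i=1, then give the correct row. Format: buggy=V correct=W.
`(lane % 4) + 8*((i/2) % 2)`[8,1]→0
L=8→G=8>>2=2, T=8&3=0
[1]→row 2+0=2  col 0·2+1=1
row: 0 vs 2

buggy=0 correct=2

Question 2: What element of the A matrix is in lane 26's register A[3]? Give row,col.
lane 26->26/4=6, 26 mod 4=2
i=3  r:6+8->14  c:2·2+1->5

14,5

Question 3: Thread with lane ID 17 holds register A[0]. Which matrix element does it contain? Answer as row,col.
4,2

17: gr=4,th=1
[0] (4+0,1*2+0) = (4,2)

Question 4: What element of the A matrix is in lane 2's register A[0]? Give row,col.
0,4

lane 2=>2/4=0, 2 mod 4=2
i=0  r:0+0=>0  c:2·2+0=>4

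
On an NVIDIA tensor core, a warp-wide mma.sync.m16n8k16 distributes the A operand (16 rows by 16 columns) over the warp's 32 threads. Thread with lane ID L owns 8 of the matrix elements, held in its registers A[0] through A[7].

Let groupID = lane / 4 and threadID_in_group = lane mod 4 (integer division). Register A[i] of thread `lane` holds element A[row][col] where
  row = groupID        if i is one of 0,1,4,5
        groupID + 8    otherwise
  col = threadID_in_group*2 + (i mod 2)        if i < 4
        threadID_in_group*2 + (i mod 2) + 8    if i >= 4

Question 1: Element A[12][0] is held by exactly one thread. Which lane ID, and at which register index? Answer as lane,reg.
16,2

r: 12->gid=4,r8=1  c: 0->c8=0,tid=0,i&1=0
L=4*4+0=16  i=0*4+1*2+0=2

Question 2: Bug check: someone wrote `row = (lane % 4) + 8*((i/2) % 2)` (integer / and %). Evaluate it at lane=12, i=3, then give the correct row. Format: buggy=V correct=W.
`(lane % 4) + 8*((i/2) % 2)`[12,3]→8
lane 12→12/4=3, 12 mod 4=0
i=3  r:3+8→11  c:2·0+1+0→1
row: 8 vs 11

buggy=8 correct=11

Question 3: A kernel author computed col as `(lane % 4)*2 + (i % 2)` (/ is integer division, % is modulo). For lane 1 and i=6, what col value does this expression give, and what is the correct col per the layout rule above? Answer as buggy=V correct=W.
buggy=2 correct=10

`(lane % 4)*2 + (i % 2)`[1,6]→2
1: G=0,T=1
[6] (0+8,1*2+0+8) = (8,10)
col: 2 vs 10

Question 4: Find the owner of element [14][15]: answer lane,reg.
r: 14->gid=6,r8=1  c: 15->c8=1,tid=3,i&1=1
L=6*4+3=27  i=1*4+1*2+1=7

27,7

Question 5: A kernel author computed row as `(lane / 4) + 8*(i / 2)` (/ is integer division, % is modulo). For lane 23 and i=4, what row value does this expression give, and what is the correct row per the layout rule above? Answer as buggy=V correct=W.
buggy=21 correct=5

`(lane / 4) + 8*(i / 2)`[23,4]→21
lane 23: G=5 (23/4), T=3 (23%4)
i=4: r=5+0=5, c=3*2+0+8=14
row: 21 vs 5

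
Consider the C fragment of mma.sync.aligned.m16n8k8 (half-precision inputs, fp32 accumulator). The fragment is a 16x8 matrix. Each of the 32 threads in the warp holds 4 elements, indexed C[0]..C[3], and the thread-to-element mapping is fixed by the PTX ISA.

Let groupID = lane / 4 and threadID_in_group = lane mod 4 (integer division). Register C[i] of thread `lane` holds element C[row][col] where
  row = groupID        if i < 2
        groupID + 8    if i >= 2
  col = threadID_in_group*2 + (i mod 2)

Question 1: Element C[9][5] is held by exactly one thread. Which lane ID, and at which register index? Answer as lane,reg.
r=9->g=1,rb=1  c=5->t=2,b0=1
L=1*4+2=6  i=1*2+1=3

6,3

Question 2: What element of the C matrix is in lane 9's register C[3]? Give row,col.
10,3

lane 9: gid=2 (9/4), tid=1 (9%4)
i=3: r=2+8=10, c=1*2+1=3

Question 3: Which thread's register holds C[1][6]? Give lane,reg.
7,0

r=1⇒gr=1,Rb=0  c=6⇒th=3,odd=0
L=1*4+3=7  i=0*2+0=0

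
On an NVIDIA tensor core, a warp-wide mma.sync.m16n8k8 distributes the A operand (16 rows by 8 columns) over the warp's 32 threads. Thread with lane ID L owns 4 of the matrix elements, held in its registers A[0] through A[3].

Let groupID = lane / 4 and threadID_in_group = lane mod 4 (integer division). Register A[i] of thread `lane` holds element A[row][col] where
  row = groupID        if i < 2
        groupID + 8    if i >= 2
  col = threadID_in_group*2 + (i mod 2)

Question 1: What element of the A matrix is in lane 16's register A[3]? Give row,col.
12,1

lane 16->16/4=4, 16 mod 4=0
i=3  r:4+8->12  c:2·0+1->1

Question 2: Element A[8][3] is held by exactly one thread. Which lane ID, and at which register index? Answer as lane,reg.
r=8→G=0,rhi=1  c=3→T=1,p=1
L=0*4+1=1  i=1*2+1=3

1,3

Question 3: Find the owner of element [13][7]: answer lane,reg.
r=13->g=5,rb=1  c=7->t=3,b0=1
L=5*4+3=23  i=1*2+1=3

23,3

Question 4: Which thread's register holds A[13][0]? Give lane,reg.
20,2

r=13→G=5,rhi=1  c=0→T=0,p=0
L=5*4+0=20  i=1*2+0=2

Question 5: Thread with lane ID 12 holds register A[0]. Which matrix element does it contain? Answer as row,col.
3,0

lane 12: gid=3 (12/4), tid=0 (12%4)
i=0: r=3+0=3, c=0*2+0=0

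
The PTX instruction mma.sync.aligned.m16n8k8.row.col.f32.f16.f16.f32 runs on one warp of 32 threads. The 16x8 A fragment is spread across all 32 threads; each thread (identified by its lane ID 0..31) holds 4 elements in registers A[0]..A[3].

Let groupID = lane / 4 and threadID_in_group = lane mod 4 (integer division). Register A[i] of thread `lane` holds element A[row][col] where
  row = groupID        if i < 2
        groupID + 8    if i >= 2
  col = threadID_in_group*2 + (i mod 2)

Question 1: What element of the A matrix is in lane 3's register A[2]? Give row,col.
L=3->g=3>>2=0, t=3&3=3
[2]->row 0+8=8  col 3·2+0=6

8,6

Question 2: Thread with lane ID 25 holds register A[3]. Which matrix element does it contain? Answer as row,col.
14,3

25: gr=6,th=1
[3] (6+8,1*2+1) = (14,3)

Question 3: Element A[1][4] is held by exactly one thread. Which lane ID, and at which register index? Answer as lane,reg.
6,0

r=1->g=1,rb=0  c=4->t=2,b0=0
L=1*4+2=6  i=0*2+0=0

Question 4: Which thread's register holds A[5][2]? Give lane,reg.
r=5→G=5,rhi=0  c=2→T=1,p=0
L=5*4+1=21  i=0*2+0=0

21,0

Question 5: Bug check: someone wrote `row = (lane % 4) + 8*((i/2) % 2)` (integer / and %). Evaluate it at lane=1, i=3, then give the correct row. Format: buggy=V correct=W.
`(lane % 4) + 8*((i/2) % 2)`[1,3]->9
L=1->gid=1>>2=0, tid=1&3=1
[3]->row 0+8=8  col 1·2+1=3
row: 9 vs 8

buggy=9 correct=8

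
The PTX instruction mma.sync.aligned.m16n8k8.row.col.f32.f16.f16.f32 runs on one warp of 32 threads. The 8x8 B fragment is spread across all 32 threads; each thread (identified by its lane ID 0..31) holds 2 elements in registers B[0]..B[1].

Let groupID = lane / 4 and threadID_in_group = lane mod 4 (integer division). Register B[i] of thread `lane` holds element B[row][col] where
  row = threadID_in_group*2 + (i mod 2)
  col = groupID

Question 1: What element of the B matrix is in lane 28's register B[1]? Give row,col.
28: grp=7,tig=0
[1] (0*2+1,7) = (1,7)

1,7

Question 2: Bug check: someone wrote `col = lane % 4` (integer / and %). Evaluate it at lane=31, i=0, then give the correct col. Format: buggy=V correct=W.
`lane % 4`[31,0]→3
31: G=7,T=3
[0] (3*2+0,7) = (6,7)
col: 3 vs 7

buggy=3 correct=7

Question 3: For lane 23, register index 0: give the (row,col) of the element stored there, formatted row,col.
6,5

lane 23⇒23/4=5, 23 mod 4=3
i=0  r:2·3+0⇒6  c:5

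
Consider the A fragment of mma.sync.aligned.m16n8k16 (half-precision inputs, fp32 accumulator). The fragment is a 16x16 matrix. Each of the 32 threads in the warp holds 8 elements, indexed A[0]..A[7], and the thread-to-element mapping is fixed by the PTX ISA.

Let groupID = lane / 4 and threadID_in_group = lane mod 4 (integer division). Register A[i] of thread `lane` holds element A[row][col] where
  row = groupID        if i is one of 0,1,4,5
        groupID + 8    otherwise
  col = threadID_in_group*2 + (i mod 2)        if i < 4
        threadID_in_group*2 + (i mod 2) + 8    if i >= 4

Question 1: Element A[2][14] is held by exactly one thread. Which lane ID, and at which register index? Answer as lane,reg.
11,4

r:2=>grp=2,rB=0  c:14=>cB=1,tig=3,lo=0
L=2*4+3=11  i=1*4+0*2+0=4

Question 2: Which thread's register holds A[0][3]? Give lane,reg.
r=0->g=0,rb=0  c=3->cb=0,t=1,b0=1
L=0*4+1=1  i=0*4+0*2+1=1

1,1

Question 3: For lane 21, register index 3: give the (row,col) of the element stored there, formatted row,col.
13,3

lane 21⇒21/4=5, 21 mod 4=1
i=3  r:5+8⇒13  c:2·1+1+0⇒3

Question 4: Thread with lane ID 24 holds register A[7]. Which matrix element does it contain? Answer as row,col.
L=24→G=24>>2=6, T=24&3=0
[7]→row 6+8=14  col 0·2+1+8=9

14,9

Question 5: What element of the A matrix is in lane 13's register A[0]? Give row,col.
L=13=>grp=13>>2=3, tig=13&3=1
[0]=>row 3+0=3  col 1·2+0+0=2

3,2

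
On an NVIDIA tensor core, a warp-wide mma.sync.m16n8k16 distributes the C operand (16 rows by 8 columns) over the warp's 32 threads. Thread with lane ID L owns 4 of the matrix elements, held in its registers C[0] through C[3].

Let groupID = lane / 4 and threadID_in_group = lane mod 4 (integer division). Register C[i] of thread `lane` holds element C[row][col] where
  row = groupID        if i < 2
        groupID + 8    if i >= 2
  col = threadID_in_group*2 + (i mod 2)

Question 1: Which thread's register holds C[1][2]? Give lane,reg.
r=1->g=1,rb=0  c=2->t=1,b0=0
L=1*4+1=5  i=0*2+0=0

5,0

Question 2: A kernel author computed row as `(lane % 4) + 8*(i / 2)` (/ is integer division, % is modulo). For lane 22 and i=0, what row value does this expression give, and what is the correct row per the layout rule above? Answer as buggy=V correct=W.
`(lane % 4) + 8*(i / 2)`[22,0]⇒2
lane 22⇒22/4=5, 22 mod 4=2
i=0  r:5+0⇒5  c:2·2+0⇒4
row: 2 vs 5

buggy=2 correct=5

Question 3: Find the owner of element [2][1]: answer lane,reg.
8,1

r=2⇒gr=2,Rb=0  c=1⇒th=0,odd=1
L=2*4+0=8  i=0*2+1=1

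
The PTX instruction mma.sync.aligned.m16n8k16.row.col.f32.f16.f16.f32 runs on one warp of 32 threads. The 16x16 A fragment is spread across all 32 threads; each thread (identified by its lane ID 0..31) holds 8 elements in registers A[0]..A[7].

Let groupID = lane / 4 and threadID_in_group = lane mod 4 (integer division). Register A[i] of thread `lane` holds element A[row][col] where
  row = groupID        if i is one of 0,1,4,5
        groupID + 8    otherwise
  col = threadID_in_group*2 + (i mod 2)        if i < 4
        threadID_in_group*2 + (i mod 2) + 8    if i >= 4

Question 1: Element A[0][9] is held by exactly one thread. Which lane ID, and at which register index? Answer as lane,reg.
r=0->g=0,rb=0  c=9->cb=1,t=0,b0=1
L=0*4+0=0  i=1*4+0*2+1=5

0,5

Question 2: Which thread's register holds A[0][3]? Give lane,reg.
r=0->g=0,rb=0  c=3->cb=0,t=1,b0=1
L=0*4+1=1  i=0*4+0*2+1=1

1,1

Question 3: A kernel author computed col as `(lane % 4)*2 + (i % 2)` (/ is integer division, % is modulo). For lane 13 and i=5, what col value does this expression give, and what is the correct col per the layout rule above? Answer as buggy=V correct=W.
`(lane % 4)*2 + (i % 2)`[13,5]→3
L=13→G=13>>2=3, T=13&3=1
[5]→row 3+0=3  col 1·2+1+8=11
col: 3 vs 11

buggy=3 correct=11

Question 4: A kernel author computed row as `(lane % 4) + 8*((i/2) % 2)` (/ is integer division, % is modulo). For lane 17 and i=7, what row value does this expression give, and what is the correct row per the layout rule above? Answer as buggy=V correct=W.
buggy=9 correct=12

`(lane % 4) + 8*((i/2) % 2)`[17,7]->9
17: g=4,t=1
[7] (4+8,1*2+1+8) = (12,11)
row: 9 vs 12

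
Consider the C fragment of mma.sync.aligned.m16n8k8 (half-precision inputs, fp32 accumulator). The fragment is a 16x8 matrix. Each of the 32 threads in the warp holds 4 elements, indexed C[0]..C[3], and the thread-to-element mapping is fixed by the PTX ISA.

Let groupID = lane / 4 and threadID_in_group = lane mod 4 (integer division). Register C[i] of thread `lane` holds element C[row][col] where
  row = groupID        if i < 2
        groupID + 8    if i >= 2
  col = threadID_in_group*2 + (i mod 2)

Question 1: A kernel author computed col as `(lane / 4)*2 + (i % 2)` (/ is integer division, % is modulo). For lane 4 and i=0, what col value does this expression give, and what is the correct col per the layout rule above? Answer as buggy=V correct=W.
buggy=2 correct=0

`(lane / 4)*2 + (i % 2)`[4,0]->2
L=4->g=4>>2=1, t=4&3=0
[0]->row 1+0=1  col 0·2+0=0
col: 2 vs 0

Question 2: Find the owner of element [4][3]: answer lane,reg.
r:4=>grp=4,rB=0  c:3=>tig=1,lo=1
L=4*4+1=17  i=0*2+1=1

17,1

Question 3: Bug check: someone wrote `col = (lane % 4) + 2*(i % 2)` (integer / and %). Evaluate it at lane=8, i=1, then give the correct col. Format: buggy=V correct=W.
`(lane % 4) + 2*(i % 2)`[8,1]=>2
lane 8=>8/4=2, 8 mod 4=0
i=1  r:2+0=>2  c:2·0+1=>1
col: 2 vs 1

buggy=2 correct=1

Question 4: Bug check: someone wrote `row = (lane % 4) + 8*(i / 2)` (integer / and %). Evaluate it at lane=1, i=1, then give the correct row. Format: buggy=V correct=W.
`(lane % 4) + 8*(i / 2)`[1,1]→1
lane 1→1/4=0, 1 mod 4=1
i=1  r:0+0→0  c:2·1+1→3
row: 1 vs 0

buggy=1 correct=0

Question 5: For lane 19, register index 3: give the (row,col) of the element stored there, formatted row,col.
L=19->gid=19>>2=4, tid=19&3=3
[3]->row 4+8=12  col 3·2+1=7

12,7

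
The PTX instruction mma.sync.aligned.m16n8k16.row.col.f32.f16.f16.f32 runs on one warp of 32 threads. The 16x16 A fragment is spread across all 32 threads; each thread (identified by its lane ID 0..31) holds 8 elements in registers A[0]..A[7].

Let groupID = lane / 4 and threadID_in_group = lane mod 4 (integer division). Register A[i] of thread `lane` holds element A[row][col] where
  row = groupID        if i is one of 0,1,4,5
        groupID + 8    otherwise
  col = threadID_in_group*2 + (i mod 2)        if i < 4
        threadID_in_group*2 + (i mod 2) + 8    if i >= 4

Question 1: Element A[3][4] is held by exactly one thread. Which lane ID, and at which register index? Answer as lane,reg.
14,0

r:3=>grp=3,rB=0  c:4=>cB=0,tig=2,lo=0
L=3*4+2=14  i=0*4+0*2+0=0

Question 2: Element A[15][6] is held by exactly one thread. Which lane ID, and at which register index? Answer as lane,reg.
31,2

r=15⇒gr=7,Rb=1  c=6⇒Cb=0,th=3,odd=0
L=7*4+3=31  i=0*4+1*2+0=2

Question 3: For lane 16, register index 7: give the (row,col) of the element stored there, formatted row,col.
12,9

lane 16⇒16/4=4, 16 mod 4=0
i=7  r:4+8⇒12  c:2·0+1+8⇒9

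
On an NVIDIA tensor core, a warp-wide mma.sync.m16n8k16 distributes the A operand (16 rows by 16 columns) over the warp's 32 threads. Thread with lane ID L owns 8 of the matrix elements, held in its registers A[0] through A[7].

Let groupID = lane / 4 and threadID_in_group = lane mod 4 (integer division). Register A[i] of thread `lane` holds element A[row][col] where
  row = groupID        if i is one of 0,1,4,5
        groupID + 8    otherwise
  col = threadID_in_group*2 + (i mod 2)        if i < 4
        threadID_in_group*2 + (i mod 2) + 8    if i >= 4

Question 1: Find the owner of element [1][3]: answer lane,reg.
r:1=>grp=1,rB=0  c:3=>cB=0,tig=1,lo=1
L=1*4+1=5  i=0*4+0*2+1=1

5,1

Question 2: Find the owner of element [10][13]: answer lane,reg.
10,7

r=10->g=2,rb=1  c=13->cb=1,t=2,b0=1
L=2*4+2=10  i=1*4+1*2+1=7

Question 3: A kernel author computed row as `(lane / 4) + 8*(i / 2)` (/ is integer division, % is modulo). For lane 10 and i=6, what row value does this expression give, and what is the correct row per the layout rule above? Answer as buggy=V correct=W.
buggy=26 correct=10

`(lane / 4) + 8*(i / 2)`[10,6]->26
lane 10: gid=2 (10/4), tid=2 (10%4)
i=6: r=2+8=10, c=2*2+0+8=12
row: 26 vs 10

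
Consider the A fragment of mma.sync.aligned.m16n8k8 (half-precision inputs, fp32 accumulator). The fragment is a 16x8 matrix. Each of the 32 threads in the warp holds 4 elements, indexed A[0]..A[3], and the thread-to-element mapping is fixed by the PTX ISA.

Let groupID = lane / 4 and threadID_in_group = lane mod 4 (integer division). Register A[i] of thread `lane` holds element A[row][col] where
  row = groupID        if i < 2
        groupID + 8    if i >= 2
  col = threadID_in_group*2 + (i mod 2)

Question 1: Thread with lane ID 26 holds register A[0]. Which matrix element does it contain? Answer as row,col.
6,4

lane 26: grp=6 (26/4), tig=2 (26%4)
i=0: r=6+0=6, c=2*2+0=4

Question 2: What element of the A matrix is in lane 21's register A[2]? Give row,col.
13,2

L=21→G=21>>2=5, T=21&3=1
[2]→row 5+8=13  col 1·2+0=2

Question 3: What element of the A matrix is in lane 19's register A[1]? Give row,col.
lane 19→19/4=4, 19 mod 4=3
i=1  r:4+0→4  c:2·3+1→7

4,7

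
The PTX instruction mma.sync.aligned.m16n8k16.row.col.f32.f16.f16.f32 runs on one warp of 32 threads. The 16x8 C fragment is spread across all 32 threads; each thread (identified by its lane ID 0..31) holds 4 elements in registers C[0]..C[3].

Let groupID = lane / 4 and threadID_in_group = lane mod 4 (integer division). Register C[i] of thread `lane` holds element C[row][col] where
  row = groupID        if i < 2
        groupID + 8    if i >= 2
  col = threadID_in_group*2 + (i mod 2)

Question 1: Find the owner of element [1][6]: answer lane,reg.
7,0

r:1=>grp=1,rB=0  c:6=>tig=3,lo=0
L=1*4+3=7  i=0*2+0=0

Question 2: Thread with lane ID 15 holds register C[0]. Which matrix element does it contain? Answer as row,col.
L=15->gid=15>>2=3, tid=15&3=3
[0]->row 3+0=3  col 3·2+0=6

3,6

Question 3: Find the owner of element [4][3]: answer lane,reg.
17,1

r:4=>grp=4,rB=0  c:3=>tig=1,lo=1
L=4*4+1=17  i=0*2+1=1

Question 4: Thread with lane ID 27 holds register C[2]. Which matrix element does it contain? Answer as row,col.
lane 27=>27/4=6, 27 mod 4=3
i=2  r:6+8=>14  c:2·3+0=>6

14,6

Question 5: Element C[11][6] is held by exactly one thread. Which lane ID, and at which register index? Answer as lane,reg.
r: 11->gid=3,r8=1  c: 6->tid=3,i&1=0
L=3*4+3=15  i=1*2+0=2

15,2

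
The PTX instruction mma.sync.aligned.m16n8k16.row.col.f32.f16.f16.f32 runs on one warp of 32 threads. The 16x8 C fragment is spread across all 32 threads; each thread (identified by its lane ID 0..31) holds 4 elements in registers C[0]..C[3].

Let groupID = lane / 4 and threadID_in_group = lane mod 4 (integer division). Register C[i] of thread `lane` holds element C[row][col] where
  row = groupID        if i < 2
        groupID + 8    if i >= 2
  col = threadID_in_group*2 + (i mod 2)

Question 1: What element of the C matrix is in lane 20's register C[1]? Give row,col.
5,1

lane 20: g=5 (20/4), t=0 (20%4)
i=1: r=5+0=5, c=0*2+1=1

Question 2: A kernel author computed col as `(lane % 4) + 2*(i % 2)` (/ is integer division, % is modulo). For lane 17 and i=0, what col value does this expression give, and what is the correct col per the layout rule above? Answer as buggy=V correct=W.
`(lane % 4) + 2*(i % 2)`[17,0]->1
lane 17: gid=4 (17/4), tid=1 (17%4)
i=0: r=4+0=4, c=1*2+0=2
col: 1 vs 2

buggy=1 correct=2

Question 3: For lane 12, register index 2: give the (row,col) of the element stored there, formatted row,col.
11,0

12: gid=3,tid=0
[2] (3+8,0*2+0) = (11,0)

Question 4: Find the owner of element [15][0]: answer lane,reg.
r=15⇒gr=7,Rb=1  c=0⇒th=0,odd=0
L=7*4+0=28  i=1*2+0=2

28,2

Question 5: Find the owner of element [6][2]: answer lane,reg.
25,0

r=6→G=6,rhi=0  c=2→T=1,p=0
L=6*4+1=25  i=0*2+0=0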